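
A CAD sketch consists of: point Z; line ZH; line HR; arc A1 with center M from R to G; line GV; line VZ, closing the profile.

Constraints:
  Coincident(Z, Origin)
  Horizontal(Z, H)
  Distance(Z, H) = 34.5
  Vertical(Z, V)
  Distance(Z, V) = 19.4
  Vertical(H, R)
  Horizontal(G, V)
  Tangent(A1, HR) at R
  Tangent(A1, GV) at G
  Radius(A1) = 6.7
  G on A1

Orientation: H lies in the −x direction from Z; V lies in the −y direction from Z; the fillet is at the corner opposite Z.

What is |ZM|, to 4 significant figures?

30.56

Z is at the origin; ZH is horizontal with |ZH| = 34.5 and H on the −x side, so H = (-34.50, 0.000). ZV is vertical with |ZV| = 19.4 and V on the −y side, so V = (0.000, -19.40). The virtual corner opposite Z is at (-34.50, -19.40). The tangent condition forces MR to be normal to HR and since A1 is tangent to GV there, MG ⟂ GV, with radius 6.7, so the center M sits 6.7 in from both sides at M = (-27.80, -12.70). Then |ZM| = |M − Z| = 30.56.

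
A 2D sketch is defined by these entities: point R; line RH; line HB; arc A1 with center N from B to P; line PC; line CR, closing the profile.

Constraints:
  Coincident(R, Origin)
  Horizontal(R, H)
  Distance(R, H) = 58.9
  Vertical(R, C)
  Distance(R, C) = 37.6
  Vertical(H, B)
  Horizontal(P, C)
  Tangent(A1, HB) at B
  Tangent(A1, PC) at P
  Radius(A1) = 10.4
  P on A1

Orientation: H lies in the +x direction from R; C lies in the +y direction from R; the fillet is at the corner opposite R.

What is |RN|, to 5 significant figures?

55.607

R is at the origin; R and H share the same y with |RH| = 58.9 and H on the +x side, so H = (58.900, 0.0000). RC is vertical with |RC| = 37.6 and C on the +y side, so C = (0.0000, 37.600). The virtual corner opposite R is at (58.900, 37.600). Since A1 is tangent to HB there, NB ⟂ HB and since A1 is tangent to PC there, NP ⟂ PC, with radius 10.4, so the center N sits 10.4 in from both sides at N = (48.500, 27.200). Then |RN| = |N − R| = 55.607.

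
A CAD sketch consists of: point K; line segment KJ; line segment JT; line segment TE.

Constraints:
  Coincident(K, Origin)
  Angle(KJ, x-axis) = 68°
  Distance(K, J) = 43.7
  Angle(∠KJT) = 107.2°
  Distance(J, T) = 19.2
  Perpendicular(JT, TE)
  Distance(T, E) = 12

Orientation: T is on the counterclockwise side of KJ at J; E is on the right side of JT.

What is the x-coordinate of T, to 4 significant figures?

1.491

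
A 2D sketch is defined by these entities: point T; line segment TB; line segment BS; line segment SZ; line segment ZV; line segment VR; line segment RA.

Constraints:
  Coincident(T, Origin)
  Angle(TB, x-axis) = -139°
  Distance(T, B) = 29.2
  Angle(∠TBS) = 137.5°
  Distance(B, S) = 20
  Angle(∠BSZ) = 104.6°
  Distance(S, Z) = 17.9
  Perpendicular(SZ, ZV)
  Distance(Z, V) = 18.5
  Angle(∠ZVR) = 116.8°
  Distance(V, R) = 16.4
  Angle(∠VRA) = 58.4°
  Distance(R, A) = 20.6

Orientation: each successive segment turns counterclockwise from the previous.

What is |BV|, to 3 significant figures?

23.0

T is at the origin; TB runs at -139.0° with length 29.2, so B = (-22.0, -19.2). ∠TBS = 137.5° gives BS at -96.5° from the x-axis; with |BS| = 20.0, S = (-24.3, -39.0). ∠BSZ = 104.6° gives SZ at -21.1° from the x-axis; with |SZ| = 17.9, Z = (-7.60, -45.5). SZ ⟂ ZV, so ZV runs at 68.9°; with |ZV| = 18.5, V = (-0.942, -28.2). Then |BV| = |V − B| = 23.0.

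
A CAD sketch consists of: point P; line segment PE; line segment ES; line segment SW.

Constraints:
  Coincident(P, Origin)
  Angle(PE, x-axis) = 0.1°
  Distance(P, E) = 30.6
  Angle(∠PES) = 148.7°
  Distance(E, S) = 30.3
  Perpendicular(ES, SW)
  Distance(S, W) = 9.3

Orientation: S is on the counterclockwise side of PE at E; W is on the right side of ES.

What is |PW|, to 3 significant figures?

61.8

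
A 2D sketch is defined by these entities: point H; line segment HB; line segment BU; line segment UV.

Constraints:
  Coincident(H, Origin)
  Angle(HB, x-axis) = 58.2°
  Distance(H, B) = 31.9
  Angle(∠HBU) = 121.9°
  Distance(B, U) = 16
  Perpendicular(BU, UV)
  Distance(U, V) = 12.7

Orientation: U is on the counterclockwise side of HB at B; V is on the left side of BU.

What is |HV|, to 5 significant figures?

35.867

H is at the origin; HB runs at 58.2° with length 31.9, so B = 31.9·(cos 58.2°, sin 58.2°) = (16.810, 27.112). ∠HBU = 121.9°, so BU runs at 58.2° + (180° − 121.9°) = 116.30° from the x-axis; with |BU| = 16.0, U = B + 16.0·(cos 116.30°, sin 116.30°) = (9.7208, 41.455). BU is perpendicular to UV; with |UV| = 12.7 on the left of BU, V = U + 12.7·(-0.89649, -0.44307) = (-1.6646, 35.828). Then |HV| = |V − H| = 35.867.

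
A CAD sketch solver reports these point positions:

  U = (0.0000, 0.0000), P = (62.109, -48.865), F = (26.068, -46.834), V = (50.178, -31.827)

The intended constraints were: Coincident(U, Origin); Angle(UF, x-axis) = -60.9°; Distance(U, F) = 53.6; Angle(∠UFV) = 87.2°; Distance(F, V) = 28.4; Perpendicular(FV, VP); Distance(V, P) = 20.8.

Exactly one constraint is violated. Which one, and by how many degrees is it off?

Perpendicular(FV, VP) — off by 3.10°.

U = (0.00, 0.00) ✓; UF at -60.90° ✓; |UF| = 53.60 ✓; ∠UFV = 87.20° ✓; |FV| = 28.40 ✓; ∠(FV, VP) = 86.90° ✗; |VP| = 20.80 ✓.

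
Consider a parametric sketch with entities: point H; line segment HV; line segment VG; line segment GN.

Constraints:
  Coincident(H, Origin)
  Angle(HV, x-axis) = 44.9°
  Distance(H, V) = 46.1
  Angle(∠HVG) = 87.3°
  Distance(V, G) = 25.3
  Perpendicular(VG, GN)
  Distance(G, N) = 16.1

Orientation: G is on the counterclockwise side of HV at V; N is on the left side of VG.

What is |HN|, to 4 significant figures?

37.84

∠HVG = 87.3°, so VG runs at 44.9° + (180° − 87.3°) = 137.6° from the x-axis; with |VG| = 25.3, G = V + 25.3·(cos 137.6°, sin 137.6°) = (13.97, 49.60). The perpendicularity gives GN at right angles to VG; with |GN| = 16.1 on the left of VG, N = G + 16.1·(-0.6743, -0.7385) = (3.115, 37.71). Then |HN| = |N − H| = 37.84.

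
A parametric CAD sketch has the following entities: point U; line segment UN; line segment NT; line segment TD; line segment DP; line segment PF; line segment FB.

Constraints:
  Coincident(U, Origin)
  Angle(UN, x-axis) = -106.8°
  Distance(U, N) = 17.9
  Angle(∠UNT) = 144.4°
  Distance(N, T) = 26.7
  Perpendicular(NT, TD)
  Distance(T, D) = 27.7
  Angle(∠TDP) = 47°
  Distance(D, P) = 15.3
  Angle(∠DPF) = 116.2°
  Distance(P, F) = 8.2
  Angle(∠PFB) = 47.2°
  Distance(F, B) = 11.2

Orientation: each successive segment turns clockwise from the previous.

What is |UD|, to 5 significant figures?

44.727

U is at the origin; UN runs at -106.8° with length 17.9, so N = (-5.1737, -17.136). ∠UNT = 144.4° gives NT at -142.40° from the x-axis; with |NT| = 26.7, T = (-26.328, -33.427). NT ⟂ TD, so TD runs at 127.60°; with |TD| = 27.7, D = (-43.229, -11.480). Then |UD| = |D − U| = 44.727.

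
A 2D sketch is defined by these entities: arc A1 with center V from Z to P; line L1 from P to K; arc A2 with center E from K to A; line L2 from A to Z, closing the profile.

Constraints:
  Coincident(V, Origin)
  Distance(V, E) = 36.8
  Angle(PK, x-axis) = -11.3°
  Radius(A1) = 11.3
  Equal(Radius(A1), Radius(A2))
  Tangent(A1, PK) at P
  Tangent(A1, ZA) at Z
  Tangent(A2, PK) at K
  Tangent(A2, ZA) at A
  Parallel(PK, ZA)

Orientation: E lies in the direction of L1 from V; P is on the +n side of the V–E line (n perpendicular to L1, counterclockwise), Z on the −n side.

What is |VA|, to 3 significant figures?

38.5

Tangency of A1 to both parallel lines with radius 11.3 puts P and Z at V ± 11.3·n: P = (2.21, 11.1), Z = (-2.21, -11.1). Equal radii place K and A the same way about E: K = E + 11.3·n = (38.3, 3.87), A = E − 11.3·n = (33.9, -18.3). Then |VA| = |A − V| = 38.5.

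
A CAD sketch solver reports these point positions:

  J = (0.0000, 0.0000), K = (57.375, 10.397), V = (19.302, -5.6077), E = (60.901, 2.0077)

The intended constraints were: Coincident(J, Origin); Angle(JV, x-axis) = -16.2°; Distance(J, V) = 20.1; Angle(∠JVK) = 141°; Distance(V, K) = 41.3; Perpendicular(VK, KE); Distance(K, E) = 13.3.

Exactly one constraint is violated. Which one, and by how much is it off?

Distance(K, E) = 13.3 — off by 4.20.

J = (0.00, 0.00) ✓; JV at -16.20° ✓; |JV| = 20.10 ✓; ∠JVK = 141.0° ✓; |VK| = 41.30 ✓; ∠(VK, KE) = 90.00° ✓; |KE| = 9.100 ✗.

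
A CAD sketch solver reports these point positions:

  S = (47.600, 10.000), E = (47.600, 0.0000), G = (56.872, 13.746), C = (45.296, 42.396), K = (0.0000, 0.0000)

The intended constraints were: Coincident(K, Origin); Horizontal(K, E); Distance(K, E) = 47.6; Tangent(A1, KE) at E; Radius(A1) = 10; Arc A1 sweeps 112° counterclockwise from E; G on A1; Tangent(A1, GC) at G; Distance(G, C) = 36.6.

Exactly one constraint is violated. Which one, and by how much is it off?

Distance(G, C) = 36.6 — off by 5.70.

K = (0.00, 0.00) ✓; K.y = 0.00, E.y = 0.00 ✓; |KE| = 47.60 ✓; ∠(SE, EK) = 90.00° ✓; |SE| = 10.00 ✓; bearing(S→G) − bearing(S→E) = 112.0° ✓; |SG| = 10.00 ✓; ∠(SG, GC) = 90.00° ✓; |GC| = 30.90 ✗.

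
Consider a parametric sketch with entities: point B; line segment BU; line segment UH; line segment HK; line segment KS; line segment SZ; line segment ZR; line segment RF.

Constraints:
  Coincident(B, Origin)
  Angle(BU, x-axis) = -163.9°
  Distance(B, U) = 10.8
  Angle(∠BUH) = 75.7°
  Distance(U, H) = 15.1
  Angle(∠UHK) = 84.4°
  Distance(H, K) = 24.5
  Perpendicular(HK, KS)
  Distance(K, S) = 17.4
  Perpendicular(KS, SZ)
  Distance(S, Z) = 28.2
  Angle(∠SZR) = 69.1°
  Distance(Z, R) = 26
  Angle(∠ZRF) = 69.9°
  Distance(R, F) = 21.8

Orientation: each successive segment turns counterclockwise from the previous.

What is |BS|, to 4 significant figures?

14.22

∠UHK = 84.4° gives HK at 36.00° from the x-axis; with |HK| = 24.5, K = (17.09, -1.618). The perpendicularity gives KS at right angles to HK, so KS runs at 126.0°; with |KS| = 17.4, S = (6.858, 12.46). Then |BS| = |S − B| = 14.22.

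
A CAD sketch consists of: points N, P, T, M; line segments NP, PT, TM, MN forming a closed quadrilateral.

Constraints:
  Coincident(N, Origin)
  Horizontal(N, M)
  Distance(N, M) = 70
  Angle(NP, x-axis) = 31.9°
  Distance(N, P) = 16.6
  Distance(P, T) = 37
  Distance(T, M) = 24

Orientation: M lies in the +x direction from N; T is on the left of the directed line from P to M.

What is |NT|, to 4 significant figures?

52.65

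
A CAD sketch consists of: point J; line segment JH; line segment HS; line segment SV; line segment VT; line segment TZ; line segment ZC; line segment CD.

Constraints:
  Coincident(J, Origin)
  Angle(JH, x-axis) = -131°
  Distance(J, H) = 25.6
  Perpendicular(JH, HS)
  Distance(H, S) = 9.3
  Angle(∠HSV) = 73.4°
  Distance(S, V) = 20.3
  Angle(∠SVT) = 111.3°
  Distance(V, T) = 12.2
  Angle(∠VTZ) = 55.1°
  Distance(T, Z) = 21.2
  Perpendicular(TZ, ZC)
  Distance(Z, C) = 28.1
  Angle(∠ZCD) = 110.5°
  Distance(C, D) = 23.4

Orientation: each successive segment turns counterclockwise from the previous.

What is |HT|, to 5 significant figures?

22.211

J is at the origin; JH runs at -131.0° with length 25.6, so H = (-16.795, -19.321). JH is perpendicular to HS, so HS runs at -41.000°; with |HS| = 9.3, S = (-9.7763, -25.422). ∠HSV = 73.4° gives SV at 65.600° from the x-axis; with |SV| = 20.3, V = (-1.3903, -6.9350). ∠SVT = 111.3° gives VT at 134.30° from the x-axis; with |VT| = 12.2, T = (-9.9110, 1.7964). Then |HT| = |T − H| = 22.211.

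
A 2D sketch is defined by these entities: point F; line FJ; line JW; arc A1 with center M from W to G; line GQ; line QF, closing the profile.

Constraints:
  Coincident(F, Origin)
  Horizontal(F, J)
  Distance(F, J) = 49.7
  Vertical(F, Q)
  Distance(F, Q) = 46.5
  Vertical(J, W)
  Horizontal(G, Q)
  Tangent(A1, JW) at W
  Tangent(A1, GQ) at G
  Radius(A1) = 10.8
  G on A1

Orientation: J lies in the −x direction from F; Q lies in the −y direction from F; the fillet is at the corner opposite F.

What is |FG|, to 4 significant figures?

60.63

F is at the origin; FJ is horizontal with |FJ| = 49.7 and J on the −x side, so J = (-49.70, 0.000). F and Q share the same x with |FQ| = 46.5 and Q on the −y side, so Q = (0.000, -46.50). The virtual corner opposite F is at (-49.70, -46.50). The tangent condition forces MW to be normal to JW and A1 meets GQ tangentially, so MG is at right angles to GQ, with radius 10.8, so the center M sits 10.8 in from both sides at M = (-38.90, -35.70). That places the tangent points at W = (-49.70, -35.70) on JW and G = (-38.90, -46.50) on GQ. Then |FG| = |G − F| = 60.63.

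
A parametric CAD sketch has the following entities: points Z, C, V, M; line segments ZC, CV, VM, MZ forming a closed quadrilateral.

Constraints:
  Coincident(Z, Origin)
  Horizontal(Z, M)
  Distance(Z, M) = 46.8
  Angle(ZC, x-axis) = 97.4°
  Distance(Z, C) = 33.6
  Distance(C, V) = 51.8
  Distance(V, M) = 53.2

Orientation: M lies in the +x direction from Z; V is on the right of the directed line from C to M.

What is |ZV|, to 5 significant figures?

18.722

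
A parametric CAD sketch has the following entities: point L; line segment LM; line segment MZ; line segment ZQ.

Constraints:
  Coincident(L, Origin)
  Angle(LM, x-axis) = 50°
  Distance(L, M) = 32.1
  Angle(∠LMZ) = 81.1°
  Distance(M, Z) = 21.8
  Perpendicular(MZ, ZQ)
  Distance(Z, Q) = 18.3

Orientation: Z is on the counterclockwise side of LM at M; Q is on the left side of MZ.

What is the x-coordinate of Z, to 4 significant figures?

1.967

L is at the origin; LM runs at 50.0° with length 32.1, so M = 32.1·(cos 50.0°, sin 50.0°) = (20.63, 24.59). ∠LMZ = 81.1°, so MZ runs at 50.0° + (180° − 81.1°) = 148.9° from the x-axis; with |MZ| = 21.8, Z = M + 21.8·(cos 148.9°, sin 148.9°) = (1.967, 35.85). So Z.x = 1.967.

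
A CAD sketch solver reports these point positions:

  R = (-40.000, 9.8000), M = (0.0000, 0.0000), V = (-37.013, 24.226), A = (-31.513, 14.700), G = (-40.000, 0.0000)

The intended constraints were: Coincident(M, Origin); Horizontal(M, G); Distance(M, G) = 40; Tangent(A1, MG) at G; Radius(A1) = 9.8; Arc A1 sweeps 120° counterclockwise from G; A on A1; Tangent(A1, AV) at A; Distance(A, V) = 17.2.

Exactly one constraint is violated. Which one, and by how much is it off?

Distance(A, V) = 17.2 — off by 6.20.

M = (0.00, 0.00) ✓; M.y = 0.00, G.y = 0.00 ✓; |MG| = 40.00 ✓; ∠(RG, GM) = 90.00° ✓; |RG| = 9.800 ✓; bearing(R→A) − bearing(R→G) = 120.0° ✓; |RA| = 9.800 ✓; ∠(RA, AV) = 90.00° ✓; |AV| = 11.00 ✗.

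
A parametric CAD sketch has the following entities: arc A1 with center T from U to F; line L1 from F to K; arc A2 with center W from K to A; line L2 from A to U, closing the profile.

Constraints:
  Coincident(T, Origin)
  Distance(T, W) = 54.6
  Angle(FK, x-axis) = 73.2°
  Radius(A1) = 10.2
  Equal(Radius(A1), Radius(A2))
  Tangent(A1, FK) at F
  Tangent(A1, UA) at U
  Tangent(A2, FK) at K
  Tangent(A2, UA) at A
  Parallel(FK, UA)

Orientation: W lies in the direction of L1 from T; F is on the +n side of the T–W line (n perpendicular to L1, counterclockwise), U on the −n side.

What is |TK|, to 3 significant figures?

55.5

The slot axis is L1's direction at 73.2°, so u = (cos 73.2°, sin 73.2°) = (0.289, 0.957) and n = (−sin 73.2°, cos 73.2°) = (-0.957, 0.289). T is at the origin and W lies 54.6 along u from T, so W = 54.6·u = (15.8, 52.3). Tangency of A1 to both parallel lines with radius 10.2 puts F and U at T ± 10.2·n: F = (-9.76, 2.95), U = (9.76, -2.95). Equal radii place K and A the same way about W: K = W + 10.2·n = (6.02, 55.2), A = W − 10.2·n = (25.5, 49.3). Then |TK| = |K − T| = 55.5.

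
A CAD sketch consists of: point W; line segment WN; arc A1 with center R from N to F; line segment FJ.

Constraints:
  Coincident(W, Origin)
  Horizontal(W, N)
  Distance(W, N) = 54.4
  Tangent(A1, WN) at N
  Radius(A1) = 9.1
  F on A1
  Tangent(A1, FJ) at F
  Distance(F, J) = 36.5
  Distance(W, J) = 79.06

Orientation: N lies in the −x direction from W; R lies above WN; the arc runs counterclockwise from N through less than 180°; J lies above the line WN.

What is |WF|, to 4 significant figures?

48.49

W is at the origin; WN is horizontal with |WN| = 54.4 and N on the −x side, so N = (-54.40, 0.000). Since A1 is tangent to WN there, RN ⟂ WN, so R = N + (0, 9.1) = (-54.40, 9.100). Since RF ⟂ FJ (tangency), |RJ| = √(9.1² + 36.5²) = 37.62 regardless of where F sits on A1. So J lies on both circle(W, 79.06) and circle(R, 37.62); the above-WN intersection is J = (-64.84, 45.24). F is the foot of the tangent from J: F = (-46.53, 13.66).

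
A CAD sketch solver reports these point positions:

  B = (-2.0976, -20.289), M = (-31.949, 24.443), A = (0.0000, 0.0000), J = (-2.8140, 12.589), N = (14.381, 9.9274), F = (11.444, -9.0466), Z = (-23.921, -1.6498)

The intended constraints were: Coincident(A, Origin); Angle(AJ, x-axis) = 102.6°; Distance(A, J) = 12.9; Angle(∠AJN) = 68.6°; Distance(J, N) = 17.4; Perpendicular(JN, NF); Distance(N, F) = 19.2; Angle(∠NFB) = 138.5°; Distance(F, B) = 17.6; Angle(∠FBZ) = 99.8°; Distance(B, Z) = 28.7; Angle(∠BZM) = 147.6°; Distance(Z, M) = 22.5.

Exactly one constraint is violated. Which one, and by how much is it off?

Distance(Z, M) = 22.5 — off by 4.80.

A = (0.00, 0.00) ✓; AJ at 102.6° ✓; |AJ| = 12.90 ✓; ∠AJN = 68.60° ✓; |JN| = 17.40 ✓; ∠(JN, NF) = 90.00° ✓; |NF| = 19.20 ✓; ∠NFB = 138.5° ✓; |FB| = 17.60 ✓; ∠FBZ = 99.80° ✓; |BZ| = 28.70 ✓; ∠BZM = 147.6° ✓; |ZM| = 27.30 ✗.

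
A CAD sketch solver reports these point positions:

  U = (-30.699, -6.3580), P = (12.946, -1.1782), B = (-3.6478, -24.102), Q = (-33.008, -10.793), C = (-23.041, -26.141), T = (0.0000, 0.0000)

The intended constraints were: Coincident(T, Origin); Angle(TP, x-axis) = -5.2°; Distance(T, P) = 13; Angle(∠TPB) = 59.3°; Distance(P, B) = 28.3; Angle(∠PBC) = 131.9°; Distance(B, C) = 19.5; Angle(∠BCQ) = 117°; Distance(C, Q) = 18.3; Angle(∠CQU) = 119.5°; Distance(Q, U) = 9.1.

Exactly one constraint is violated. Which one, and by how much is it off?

Distance(Q, U) = 9.1 — off by 4.10.

T = (0.00, 0.00) ✓; TP at -5.200° ✓; |TP| = 13.00 ✓; ∠TPB = 59.30° ✓; |PB| = 28.30 ✓; ∠PBC = 131.9° ✓; |BC| = 19.50 ✓; ∠BCQ = 117.0° ✓; |CQ| = 18.30 ✓; ∠CQU = 119.5° ✓; |QU| = 5.000 ✗.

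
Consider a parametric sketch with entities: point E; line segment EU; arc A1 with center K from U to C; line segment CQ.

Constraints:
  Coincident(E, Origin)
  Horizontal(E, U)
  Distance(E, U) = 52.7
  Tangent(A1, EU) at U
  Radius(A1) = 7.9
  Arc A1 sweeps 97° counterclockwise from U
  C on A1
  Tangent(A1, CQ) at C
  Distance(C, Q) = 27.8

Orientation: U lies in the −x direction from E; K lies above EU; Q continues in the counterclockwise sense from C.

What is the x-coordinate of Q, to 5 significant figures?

-48.247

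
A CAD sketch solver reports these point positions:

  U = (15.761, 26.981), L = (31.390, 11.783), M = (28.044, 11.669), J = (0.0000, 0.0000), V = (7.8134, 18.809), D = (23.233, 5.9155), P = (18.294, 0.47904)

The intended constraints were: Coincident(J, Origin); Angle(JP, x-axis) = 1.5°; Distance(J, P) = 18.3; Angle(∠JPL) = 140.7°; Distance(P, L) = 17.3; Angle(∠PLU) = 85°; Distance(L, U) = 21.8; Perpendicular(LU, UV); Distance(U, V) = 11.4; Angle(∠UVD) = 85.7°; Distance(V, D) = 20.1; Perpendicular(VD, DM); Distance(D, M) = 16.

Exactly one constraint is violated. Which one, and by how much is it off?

Distance(D, M) = 16 — off by 8.50.

J = (0.00, 0.00) ✓; JP at 1.500° ✓; |JP| = 18.30 ✓; ∠JPL = 140.7° ✓; |PL| = 17.30 ✓; ∠PLU = 85.00° ✓; |LU| = 21.80 ✓; ∠(LU, UV) = 90.00° ✓; |UV| = 11.40 ✓; ∠UVD = 85.70° ✓; |VD| = 20.10 ✓; ∠(VD, DM) = 90.00° ✓; |DM| = 7.500 ✗.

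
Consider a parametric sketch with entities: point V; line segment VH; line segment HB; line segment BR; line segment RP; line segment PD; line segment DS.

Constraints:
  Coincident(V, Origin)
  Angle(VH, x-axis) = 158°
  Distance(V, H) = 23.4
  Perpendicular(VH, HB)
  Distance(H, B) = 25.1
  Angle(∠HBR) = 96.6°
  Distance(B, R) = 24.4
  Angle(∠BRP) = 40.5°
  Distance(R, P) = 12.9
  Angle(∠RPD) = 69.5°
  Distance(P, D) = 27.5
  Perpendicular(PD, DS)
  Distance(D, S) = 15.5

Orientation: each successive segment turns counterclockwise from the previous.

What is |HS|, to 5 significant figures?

52.797

V is at the origin; VH runs at 158.0° with length 23.4, so H = (-21.696, 8.7658). The perpendicularity gives HB at right angles to VH, so HB runs at -112.00°; with |HB| = 25.1, B = (-31.099, -14.507). ∠HBR = 96.6° gives BR at -28.600° from the x-axis; with |BR| = 24.4, R = (-9.6759, -26.187). ∠BRP = 40.5° gives RP at 110.90° from the x-axis; with |RP| = 12.9, P = (-14.278, -14.135). ∠RPD = 69.5° gives PD at -138.60° from the x-axis; with |PD| = 27.5, D = (-34.906, -32.321). The perpendicularity gives DS at right angles to PD, so DS runs at -48.600°; with |DS| = 15.5, S = (-24.656, -43.948). Then |HS| = |S − H| = 52.797.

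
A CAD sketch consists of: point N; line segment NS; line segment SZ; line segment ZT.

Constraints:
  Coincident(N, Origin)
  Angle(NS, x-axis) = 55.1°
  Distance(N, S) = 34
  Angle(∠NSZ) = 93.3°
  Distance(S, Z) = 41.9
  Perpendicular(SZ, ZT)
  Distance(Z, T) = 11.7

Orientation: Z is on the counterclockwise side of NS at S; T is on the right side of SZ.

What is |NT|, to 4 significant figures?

63.30

N is at the origin; NS runs at 55.1° with length 34.0, so S = 34.0·(cos 55.1°, sin 55.1°) = (19.45, 27.89). ∠NSZ = 93.3°, so SZ runs at 55.1° + (180° − 93.3°) = 141.8° from the x-axis; with |SZ| = 41.9, Z = S + 41.9·(cos 141.8°, sin 141.8°) = (-13.47, 53.80). The perpendicularity gives ZT at right angles to SZ; with |ZT| = 11.7 on the right of SZ, T = Z + 11.7·(0.6184, 0.7859) = (-6.239, 62.99). Then |NT| = |T − N| = 63.30.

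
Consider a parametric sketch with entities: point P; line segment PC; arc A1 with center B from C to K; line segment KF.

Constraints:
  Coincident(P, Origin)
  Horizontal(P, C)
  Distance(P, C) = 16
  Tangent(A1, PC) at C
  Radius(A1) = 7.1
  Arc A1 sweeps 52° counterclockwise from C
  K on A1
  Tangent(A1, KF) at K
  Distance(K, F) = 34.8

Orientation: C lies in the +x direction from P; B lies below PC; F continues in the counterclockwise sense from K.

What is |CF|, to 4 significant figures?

40.49

P is at the origin; PC is horizontal with |PC| = 16.0 and C on the +x side, so C = (16.00, 0.000). Tangency of A1 to PC means the radius BC is perpendicular to PC, so B = C + (0, -7.1) = (16.00, -7.100). On A1, C sits at bearing 90° from B; a 52° counterclockwise sweep puts K at bearing 142°, so K = B + 7.1·(cos 142°, sin 142°) = (10.41, -2.729). A1 meets KF tangentially, so BK is at right angles to KF, so KF runs along (−sin 142°, cos 142°); with |KF| = 34.8, F = (-11.02, -30.15). Then |CF| = |F − C| = 40.49.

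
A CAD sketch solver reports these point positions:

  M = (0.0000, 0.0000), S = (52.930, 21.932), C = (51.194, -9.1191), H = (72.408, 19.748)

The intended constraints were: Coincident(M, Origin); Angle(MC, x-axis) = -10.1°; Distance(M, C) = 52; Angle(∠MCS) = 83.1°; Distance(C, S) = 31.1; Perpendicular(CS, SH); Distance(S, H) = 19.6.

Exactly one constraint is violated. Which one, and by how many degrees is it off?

Perpendicular(CS, SH) — off by 3.20°.

M = (0.00, 0.00) ✓; MC at -10.10° ✓; |MC| = 52.00 ✓; ∠MCS = 83.10° ✓; |CS| = 31.10 ✓; ∠(CS, SH) = 93.20° ✗; |SH| = 19.60 ✓.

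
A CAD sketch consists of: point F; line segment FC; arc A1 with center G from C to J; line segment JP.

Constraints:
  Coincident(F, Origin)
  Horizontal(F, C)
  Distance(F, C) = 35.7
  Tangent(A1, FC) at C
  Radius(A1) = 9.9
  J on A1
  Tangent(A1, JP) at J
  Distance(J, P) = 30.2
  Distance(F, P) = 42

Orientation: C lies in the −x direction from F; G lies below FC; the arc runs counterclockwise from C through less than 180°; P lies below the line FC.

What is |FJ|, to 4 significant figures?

45.64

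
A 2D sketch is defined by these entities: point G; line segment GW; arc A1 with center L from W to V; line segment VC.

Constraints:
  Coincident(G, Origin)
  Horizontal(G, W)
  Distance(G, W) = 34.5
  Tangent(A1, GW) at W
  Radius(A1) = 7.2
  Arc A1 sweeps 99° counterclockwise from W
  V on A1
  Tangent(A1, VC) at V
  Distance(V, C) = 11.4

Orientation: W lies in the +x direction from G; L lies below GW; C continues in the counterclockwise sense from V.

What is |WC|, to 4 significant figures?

20.30

G is at the origin; G and W share the same y with |GW| = 34.5 and W on the +x side, so W = (34.50, 0.000). Tangency of A1 to GW means the radius LW is perpendicular to GW, so L = W + (0, -7.2) = (34.50, -7.200). On A1, W sits at bearing 90° from L; a 99° counterclockwise sweep puts V at bearing 189°, so V = L + 7.2·(cos 189°, sin 189°) = (27.39, -8.326). Since A1 is tangent to VC there, LV ⟂ VC, so VC runs along (−sin 189°, cos 189°); with |VC| = 11.4, C = (29.17, -19.59). Then |WC| = |C − W| = 20.30.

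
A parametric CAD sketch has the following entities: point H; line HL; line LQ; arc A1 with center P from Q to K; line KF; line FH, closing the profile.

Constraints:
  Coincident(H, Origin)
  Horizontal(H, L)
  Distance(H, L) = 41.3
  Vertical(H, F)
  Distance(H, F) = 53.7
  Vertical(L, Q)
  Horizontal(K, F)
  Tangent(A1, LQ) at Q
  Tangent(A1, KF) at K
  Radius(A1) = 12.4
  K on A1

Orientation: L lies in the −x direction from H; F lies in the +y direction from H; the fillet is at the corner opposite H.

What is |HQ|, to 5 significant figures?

58.407

H is at the origin; H and L share the same y with |HL| = 41.3 and L on the −x side, so L = (-41.300, 0.0000). H and F share the same x with |HF| = 53.7 and F on the +y side, so F = (0.0000, 53.700). The virtual corner opposite H is at (-41.300, 53.700). A1 meets LQ tangentially, so PQ is at right angles to LQ and since A1 is tangent to KF there, PK ⟂ KF, with radius 12.4, so the center P sits 12.4 in from both sides at P = (-28.900, 41.300). That places the tangent points at Q = (-41.300, 41.300) on LQ and K = (-28.900, 53.700) on KF. Then |HQ| = |Q − H| = 58.407.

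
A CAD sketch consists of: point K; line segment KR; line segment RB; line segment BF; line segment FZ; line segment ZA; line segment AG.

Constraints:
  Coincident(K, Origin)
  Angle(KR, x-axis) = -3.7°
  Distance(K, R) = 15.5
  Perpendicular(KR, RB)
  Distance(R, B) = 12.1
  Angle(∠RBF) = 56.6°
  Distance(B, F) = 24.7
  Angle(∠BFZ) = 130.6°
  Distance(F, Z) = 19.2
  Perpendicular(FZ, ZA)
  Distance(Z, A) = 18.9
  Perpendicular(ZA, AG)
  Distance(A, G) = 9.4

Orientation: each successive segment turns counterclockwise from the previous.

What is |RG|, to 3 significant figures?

13.9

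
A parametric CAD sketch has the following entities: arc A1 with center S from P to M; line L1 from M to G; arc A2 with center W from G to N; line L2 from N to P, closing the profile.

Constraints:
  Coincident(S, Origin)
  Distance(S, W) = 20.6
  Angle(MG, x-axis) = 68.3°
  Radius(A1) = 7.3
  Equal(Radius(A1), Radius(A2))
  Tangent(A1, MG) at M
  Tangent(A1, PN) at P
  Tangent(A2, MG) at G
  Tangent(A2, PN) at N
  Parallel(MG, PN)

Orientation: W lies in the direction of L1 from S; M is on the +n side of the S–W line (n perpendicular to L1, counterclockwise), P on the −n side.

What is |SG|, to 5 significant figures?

21.855

The slot axis is L1's direction at 68.3°, so u = (cos 68.3°, sin 68.3°) = (0.36975, 0.92913) and n = (−sin 68.3°, cos 68.3°) = (-0.92913, 0.36975). S is at the origin and W lies 20.6 along u from S, so W = 20.6·u = (7.6168, 19.140). Tangency of A1 to both parallel lines with radius 7.3 puts M and P at S ± 7.3·n: M = (-6.7827, 2.6992), P = (6.7827, -2.6992). Equal radii place G and N the same way about W: G = W + 7.3·n = (0.83412, 21.839), N = W − 7.3·n = (14.399, 16.441). Then |SG| = |G − S| = 21.855.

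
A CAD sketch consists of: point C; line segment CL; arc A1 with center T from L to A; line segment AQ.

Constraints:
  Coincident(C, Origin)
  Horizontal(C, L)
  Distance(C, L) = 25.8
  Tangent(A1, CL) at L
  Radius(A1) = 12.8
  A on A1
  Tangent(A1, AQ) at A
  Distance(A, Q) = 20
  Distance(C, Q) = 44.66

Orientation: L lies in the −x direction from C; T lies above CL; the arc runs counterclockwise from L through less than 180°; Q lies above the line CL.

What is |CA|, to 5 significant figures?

24.703

C is at the origin; CL is horizontal with |CL| = 25.8 and L on the −x side, so L = (-25.800, 0.0000). Tangency of A1 to CL means the radius TL is perpendicular to CL, so T = L + (0, 12.8) = (-25.800, 12.800). Since TA ⟂ AQ (tangency), |TQ| = √(12.8² + 20.0²) = 23.745 regardless of where A sits on A1. So Q lies on both circle(C, 44.66) and circle(T, 23.745); the above-CL intersection is Q = (-25.671, 36.545). A is the foot of the tangent from Q: A = (-14.981, 19.641).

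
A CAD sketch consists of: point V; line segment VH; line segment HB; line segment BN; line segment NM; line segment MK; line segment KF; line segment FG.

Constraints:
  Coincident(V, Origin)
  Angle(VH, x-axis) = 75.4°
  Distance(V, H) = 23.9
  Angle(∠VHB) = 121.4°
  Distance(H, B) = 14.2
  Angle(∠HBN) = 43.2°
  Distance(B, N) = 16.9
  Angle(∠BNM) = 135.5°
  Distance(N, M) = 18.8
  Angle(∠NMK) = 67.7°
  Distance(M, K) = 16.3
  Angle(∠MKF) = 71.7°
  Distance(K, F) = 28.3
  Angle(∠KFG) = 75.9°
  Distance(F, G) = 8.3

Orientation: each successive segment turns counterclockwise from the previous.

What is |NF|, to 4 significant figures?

9.479

V is at the origin; VH runs at 75.4° with length 23.9, so H = (6.024, 23.13). ∠VHB = 121.4° gives HB at 134.0° from the x-axis; with |HB| = 14.2, B = (-3.840, 33.34). ∠HBN = 43.2° gives BN at -89.20° from the x-axis; with |BN| = 16.9, N = (-3.604, 16.44). ∠BNM = 135.5° gives NM at -44.70° from the x-axis; with |NM| = 18.8, M = (9.759, 3.221). ∠NMK = 67.7° gives MK at 67.60° from the x-axis; with |MK| = 16.3, K = (15.97, 18.29). ∠MKF = 71.7° gives KF at 175.9° from the x-axis; with |KF| = 28.3, F = (-12.26, 20.31). Then |NF| = |F − N| = 9.479.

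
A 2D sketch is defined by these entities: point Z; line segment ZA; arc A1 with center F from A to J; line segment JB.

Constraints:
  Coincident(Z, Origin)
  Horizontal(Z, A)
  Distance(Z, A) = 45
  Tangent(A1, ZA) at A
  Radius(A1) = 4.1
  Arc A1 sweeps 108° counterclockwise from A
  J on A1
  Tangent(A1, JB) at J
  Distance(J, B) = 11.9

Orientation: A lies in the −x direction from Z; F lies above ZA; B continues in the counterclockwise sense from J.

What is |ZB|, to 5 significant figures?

47.785

Z is at the origin; Z and A share the same y with |ZA| = 45.0 and A on the −x side, so A = (-45.000, 0.0000). The tangent condition forces FA to be normal to ZA, so F = A + (0, 4.1) = (-45.000, 4.1000). On A1, A sits at bearing -90° from F; a 108° counterclockwise sweep puts J at bearing 18°, so J = F + 4.1·(cos 18°, sin 18°) = (-41.101, 5.3670). The tangent condition forces FJ to be normal to JB, so JB runs along (−sin 18°, cos 18°); with |JB| = 11.9, B = (-44.778, 16.685). Then |ZB| = |B − Z| = 47.785.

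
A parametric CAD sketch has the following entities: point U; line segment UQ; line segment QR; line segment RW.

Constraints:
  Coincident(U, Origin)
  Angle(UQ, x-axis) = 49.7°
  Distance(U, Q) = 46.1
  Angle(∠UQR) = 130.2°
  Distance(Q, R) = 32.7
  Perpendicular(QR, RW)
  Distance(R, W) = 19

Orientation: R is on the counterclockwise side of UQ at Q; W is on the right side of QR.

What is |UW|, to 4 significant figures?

82.70

U is at the origin; UQ runs at 49.7° with length 46.1, so Q = 46.1·(cos 49.7°, sin 49.7°) = (29.82, 35.16). ∠UQR = 130.2°, so QR runs at 49.7° + (180° − 130.2°) = 99.50° from the x-axis; with |QR| = 32.7, R = Q + 32.7·(cos 99.50°, sin 99.50°) = (24.42, 67.41). The perpendicularity gives RW at right angles to QR; with |RW| = 19.0 on the right of QR, W = R + 19.0·(0.9863, 0.1650) = (43.16, 70.55). Then |UW| = |W − U| = 82.70.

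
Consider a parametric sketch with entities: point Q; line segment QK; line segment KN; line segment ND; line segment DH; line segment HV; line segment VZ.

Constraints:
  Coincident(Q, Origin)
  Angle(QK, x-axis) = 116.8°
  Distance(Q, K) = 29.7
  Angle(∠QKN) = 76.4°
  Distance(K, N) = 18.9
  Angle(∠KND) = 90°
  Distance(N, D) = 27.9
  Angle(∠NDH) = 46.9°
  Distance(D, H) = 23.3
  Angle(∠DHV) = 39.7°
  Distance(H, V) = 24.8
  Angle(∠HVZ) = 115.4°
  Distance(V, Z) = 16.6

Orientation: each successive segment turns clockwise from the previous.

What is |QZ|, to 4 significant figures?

25.88

∠DHV = 39.7° gives HV at 9.800° from the x-axis; with |HV| = 24.8, V = (15.62, 19.50). ∠HVZ = 115.4° gives VZ at -54.80° from the x-axis; with |VZ| = 16.6, Z = (25.19, 5.934). Then |QZ| = |Z − Q| = 25.88.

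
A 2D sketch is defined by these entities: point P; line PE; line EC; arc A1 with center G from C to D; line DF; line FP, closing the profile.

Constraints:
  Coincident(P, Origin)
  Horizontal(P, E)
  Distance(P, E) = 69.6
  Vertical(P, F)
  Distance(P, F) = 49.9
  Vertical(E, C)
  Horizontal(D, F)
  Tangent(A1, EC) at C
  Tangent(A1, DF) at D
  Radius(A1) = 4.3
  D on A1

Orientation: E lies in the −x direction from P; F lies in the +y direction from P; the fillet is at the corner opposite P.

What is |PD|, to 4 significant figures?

82.18

The virtual corner opposite P is at (-69.60, 49.90). A1 meets EC tangentially, so GC is at right angles to EC and tangency of A1 to DF means the radius GD is perpendicular to DF, with radius 4.3, so the center G sits 4.3 in from both sides at G = (-65.30, 45.60). That places the tangent points at C = (-69.60, 45.60) on EC and D = (-65.30, 49.90) on DF. Then |PD| = |D − P| = 82.18.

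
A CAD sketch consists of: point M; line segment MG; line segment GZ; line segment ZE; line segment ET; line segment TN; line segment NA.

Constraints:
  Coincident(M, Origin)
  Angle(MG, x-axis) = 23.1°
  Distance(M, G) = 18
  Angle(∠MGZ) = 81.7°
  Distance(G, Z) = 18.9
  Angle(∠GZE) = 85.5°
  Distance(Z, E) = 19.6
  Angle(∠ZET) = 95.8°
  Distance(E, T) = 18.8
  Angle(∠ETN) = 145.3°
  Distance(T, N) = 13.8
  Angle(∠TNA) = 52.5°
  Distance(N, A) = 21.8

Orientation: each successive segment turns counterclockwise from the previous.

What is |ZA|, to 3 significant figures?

12.4

M is at the origin; MG runs at 23.1° with length 18.0, so G = (16.6, 7.06). ∠MGZ = 81.7° gives GZ at 121° from the x-axis; with |GZ| = 18.9, Z = (6.71, 23.2). ∠GZE = 85.5° gives ZE at -144° from the x-axis; with |ZE| = 19.6, E = (-9.17, 11.7). ∠ZET = 95.8° gives ET at -59.9° from the x-axis; with |ET| = 18.8, T = (0.261, -4.56). ∠ETN = 145.3° gives TN at -25.2° from the x-axis; with |TN| = 13.8, N = (12.7, -10.4). ∠TNA = 52.5° gives NA at 102° from the x-axis; with |NA| = 21.8, A = (8.10, 10.9). Then |ZA| = |A − Z| = 12.4.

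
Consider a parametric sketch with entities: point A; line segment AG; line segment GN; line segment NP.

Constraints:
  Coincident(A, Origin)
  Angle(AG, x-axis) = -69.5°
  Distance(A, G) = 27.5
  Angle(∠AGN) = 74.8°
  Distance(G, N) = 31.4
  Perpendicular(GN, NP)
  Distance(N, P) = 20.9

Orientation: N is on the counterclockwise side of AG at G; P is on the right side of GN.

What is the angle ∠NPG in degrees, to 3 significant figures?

56.4°

A is at the origin; AG runs at -69.5° with length 27.5, so G = 27.5·(cos -69.5°, sin -69.5°) = (9.63, -25.8). ∠AGN = 74.8°, so GN runs at -69.5° + (180° − 74.8°) = 35.7° from the x-axis; with |GN| = 31.4, N = G + 31.4·(cos 35.7°, sin 35.7°) = (35.1, -7.44). GN ⟂ NP; with |NP| = 20.9 on the right of GN, P = N + 20.9·(0.584, -0.812) = (47.3, -24.4). Then cos ∠NPG = PN·PG / (|PN||PG|), giving 56.4°.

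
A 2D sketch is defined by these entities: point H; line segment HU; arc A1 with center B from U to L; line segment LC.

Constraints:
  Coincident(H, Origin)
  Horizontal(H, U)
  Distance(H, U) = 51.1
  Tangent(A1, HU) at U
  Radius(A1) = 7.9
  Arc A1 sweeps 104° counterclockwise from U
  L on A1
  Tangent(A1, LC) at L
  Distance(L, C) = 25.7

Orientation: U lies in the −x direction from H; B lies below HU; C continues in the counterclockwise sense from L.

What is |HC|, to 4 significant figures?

63.00

H is at the origin; H and U share the same y with |HU| = 51.1 and U on the −x side, so U = (-51.10, 0.000). Tangency of A1 to HU means the radius BU is perpendicular to HU, so B = U + (0, -7.9) = (-51.10, -7.900). On A1, U sits at bearing 90° from B; a 104° counterclockwise sweep puts L at bearing 194°, so L = B + 7.9·(cos 194°, sin 194°) = (-58.77, -9.811). The tangent condition forces BL to be normal to LC, so LC runs along (−sin 194°, cos 194°); with |LC| = 25.7, C = (-52.55, -34.75). Then |HC| = |C − H| = 63.00.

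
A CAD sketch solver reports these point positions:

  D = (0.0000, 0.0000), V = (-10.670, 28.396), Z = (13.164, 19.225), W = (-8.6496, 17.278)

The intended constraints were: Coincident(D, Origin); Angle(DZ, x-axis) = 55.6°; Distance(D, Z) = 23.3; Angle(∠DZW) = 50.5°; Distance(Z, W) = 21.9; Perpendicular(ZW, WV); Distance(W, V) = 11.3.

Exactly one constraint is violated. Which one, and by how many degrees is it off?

Perpendicular(ZW, WV) — off by 5.20°.

D = (0.00, 0.00) ✓; DZ at 55.60° ✓; |DZ| = 23.30 ✓; ∠DZW = 50.50° ✓; |ZW| = 21.90 ✓; ∠(ZW, WV) = 84.80° ✗; |WV| = 11.30 ✓.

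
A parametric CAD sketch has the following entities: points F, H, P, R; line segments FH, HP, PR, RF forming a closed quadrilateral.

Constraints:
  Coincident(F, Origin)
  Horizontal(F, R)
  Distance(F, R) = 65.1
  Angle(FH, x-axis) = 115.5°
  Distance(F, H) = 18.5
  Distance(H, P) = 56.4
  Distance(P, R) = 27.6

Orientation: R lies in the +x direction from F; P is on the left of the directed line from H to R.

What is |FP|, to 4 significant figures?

52.91

F is at the origin; FR is horizontal with |FR| = 65.1 and R in +x, so R = (65.1, 0). FH runs at 115.5° with |FH| = 18.5, so H = (-7.964, 16.70). P is determined by |HP| = 56.4 and |PR| = 27.6 together: it lies at the intersection of circle(H, 56.4) and circle(R, 27.6). With |HR| = 74.95, the foot of the radical line on HR is 53.61 from H and the perpendicular offset is √(56.4² − 53.61²) = 17.51. Taking the left-of-HR solution: P = (48.20, 21.82).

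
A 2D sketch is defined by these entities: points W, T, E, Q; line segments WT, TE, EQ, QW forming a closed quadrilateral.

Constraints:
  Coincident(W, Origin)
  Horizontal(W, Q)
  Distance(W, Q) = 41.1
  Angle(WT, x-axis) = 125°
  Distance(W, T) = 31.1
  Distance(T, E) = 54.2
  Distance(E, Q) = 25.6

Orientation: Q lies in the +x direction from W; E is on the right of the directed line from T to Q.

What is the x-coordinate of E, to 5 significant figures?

19.528

Checks: |TE| = 54.20 ✓; |EQ| = 25.60 ✓.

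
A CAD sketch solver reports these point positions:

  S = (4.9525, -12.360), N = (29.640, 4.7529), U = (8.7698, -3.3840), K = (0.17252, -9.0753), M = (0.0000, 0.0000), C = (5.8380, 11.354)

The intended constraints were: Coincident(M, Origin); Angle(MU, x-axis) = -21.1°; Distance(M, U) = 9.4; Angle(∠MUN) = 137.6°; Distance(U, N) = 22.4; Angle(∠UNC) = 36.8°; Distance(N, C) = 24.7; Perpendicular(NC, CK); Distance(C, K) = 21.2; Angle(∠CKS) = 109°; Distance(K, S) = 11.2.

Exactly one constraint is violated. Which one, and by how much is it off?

Distance(K, S) = 11.2 — off by 5.40.

M = (0.00, 0.00) ✓; MU at -21.10° ✓; |MU| = 9.400 ✓; ∠MUN = 137.6° ✓; |UN| = 22.40 ✓; ∠UNC = 36.80° ✓; |NC| = 24.70 ✓; ∠(NC, CK) = 90.00° ✓; |CK| = 21.20 ✓; ∠CKS = 109.0° ✓; |KS| = 5.800 ✗.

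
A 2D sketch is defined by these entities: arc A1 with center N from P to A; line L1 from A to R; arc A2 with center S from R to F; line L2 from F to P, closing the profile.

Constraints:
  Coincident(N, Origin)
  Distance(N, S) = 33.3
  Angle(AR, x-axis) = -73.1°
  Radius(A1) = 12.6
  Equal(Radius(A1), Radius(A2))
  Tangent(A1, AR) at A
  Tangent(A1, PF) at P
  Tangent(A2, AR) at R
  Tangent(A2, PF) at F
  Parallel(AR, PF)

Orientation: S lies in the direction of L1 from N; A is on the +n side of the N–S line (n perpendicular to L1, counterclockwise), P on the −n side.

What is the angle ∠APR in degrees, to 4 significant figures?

52.88°

Tangency of A1 to both parallel lines with radius 12.6 puts A and P at N ± 12.6·n: A = (12.06, 3.663), P = (-12.06, -3.663). Equal radii place R and F the same way about S: R = S + 12.6·n = (21.74, -28.20), F = S − 12.6·n = (-2.375, -35.52). Then cos ∠APR = PA·PR / (|PA||PR|), giving 52.88°.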